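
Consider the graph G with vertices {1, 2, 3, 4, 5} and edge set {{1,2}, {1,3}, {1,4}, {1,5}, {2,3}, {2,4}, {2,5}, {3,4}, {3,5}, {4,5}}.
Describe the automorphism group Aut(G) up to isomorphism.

the symmetric group on 5 letters

All 5 vertices are pairwise adjacent: G = K_5. Every bijection on the vertex set is an automorphism of K_5; hence Aut(K_5) ≅ S_5, order 120.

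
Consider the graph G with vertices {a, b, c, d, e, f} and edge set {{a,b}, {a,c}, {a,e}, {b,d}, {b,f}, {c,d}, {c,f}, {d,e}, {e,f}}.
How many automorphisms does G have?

72

G is 3-regular and bipartite with parts {b, c, e} and {a, d, f} (each part is independent and every cross-pair is an edge), so G = K_{3,3}. Each part can be permuted independently (S_3 × S_3) and the two equal-size parts can also be swapped, giving (S_3 × S_3) ⋊ Z_2 of order 2·(3!)² = 72.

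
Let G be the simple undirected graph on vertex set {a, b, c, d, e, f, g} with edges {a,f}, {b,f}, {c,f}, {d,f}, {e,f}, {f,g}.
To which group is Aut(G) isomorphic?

S_6

Vertex f has degree 6 and every other vertex has degree 1, so G is the star K_{1,6} with centre f. The 6 leaves are pairwise interchangeable while the centre is fixed, giving Aut(G) = S_6.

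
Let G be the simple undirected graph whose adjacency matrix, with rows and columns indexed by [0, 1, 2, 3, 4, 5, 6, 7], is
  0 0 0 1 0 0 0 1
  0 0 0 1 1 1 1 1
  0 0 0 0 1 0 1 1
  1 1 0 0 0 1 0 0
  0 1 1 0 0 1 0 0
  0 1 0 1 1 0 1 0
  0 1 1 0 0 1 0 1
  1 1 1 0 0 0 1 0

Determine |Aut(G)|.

1

Degrees alone do not determine every vertex (e.g. 2 and 3 both have degree 3), but their neighbour-degree multisets differ: N(2) has degrees [3, 4, 4] while N(3) has degrees [2, 4, 5]. Repeating this refinement separates all vertices, so the only automorphism is the identity.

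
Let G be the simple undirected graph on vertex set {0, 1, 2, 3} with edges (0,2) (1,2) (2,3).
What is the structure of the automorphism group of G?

Vertex 2 has degree 3 and every other vertex has degree 1, so G is the star K_{1,3} with centre 2. The 3 leaves are pairwise interchangeable while the centre is fixed, giving Aut(G) = S_3.

S_3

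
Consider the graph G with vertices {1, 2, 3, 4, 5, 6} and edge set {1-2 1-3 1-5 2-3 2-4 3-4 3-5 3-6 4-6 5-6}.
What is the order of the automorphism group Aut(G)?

Vertex 3 is the unique vertex of degree 5; the remaining 5 vertices each have degree 3 and induce a cycle, so G is the wheel on 6 vertices with hub 3. Every automorphism fixes the hub and acts on the rim 5-cycle, so Aut(G) ≅ Aut(C_5) = D_5 of order 10.

10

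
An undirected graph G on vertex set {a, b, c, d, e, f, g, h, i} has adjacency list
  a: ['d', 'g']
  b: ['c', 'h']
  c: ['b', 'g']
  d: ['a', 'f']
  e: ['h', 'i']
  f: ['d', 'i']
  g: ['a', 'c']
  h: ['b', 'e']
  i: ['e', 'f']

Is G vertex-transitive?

Yes

G is 2-regular and connected on 9 vertices, i.e. the cycle C_9. The automorphisms of the 9-cycle are exactly the symmetries of a regular 9-gon: the dihedral group D_9, |D_9| = 18. This group acts transitively on the 9 vertices.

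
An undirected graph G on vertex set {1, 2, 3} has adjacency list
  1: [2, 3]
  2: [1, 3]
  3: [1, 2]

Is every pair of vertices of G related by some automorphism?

Yes

Every vertex has degree 2, so G is the complete graph K_3. Any permutation of the 3 vertices preserves K_3, so Aut(K_3) = S_3 of order 3! = 6. This group acts transitively on the 3 vertices.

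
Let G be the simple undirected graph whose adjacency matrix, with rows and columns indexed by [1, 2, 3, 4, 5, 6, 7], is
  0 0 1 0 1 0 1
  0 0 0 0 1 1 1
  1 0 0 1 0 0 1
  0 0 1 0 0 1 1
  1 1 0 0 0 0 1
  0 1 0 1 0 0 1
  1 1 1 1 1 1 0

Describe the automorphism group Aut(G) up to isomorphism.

D_6

Vertex 7 is the unique vertex of degree 6; the remaining 6 vertices each have degree 3 and induce a cycle, so G is the wheel on 7 vertices with hub 7. With the hub fixed, the remaining symmetry is that of the rim cycle C_6, giving the dihedral group D_6.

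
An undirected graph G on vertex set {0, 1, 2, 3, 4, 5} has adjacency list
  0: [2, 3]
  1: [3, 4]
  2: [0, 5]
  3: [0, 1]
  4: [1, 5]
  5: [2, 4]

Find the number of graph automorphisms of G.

12

Every vertex has degree 2 and the graph is connected, so G is the 6-cycle C_6. The automorphisms of the 6-cycle are exactly the symmetries of a regular 6-gon: the dihedral group D_6, |D_6| = 12.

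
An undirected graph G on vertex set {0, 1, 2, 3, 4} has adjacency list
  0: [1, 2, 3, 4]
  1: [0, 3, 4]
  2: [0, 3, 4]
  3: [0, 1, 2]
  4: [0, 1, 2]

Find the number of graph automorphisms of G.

8

Vertex 0 is the unique vertex of degree 4; the remaining 4 vertices each have degree 3 and induce a cycle, so G is the wheel on 5 vertices with hub 0. Every automorphism fixes the hub and acts on the rim 4-cycle, so Aut(G) ≅ Aut(C_4) = D_4 of order 8.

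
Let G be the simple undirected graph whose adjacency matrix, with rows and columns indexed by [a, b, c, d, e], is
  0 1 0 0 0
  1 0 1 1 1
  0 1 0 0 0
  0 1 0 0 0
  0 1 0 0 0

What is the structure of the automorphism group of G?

Vertex b has degree 4 and every other vertex has degree 1, so G is the star K_{1,4} with centre b. The 4 leaves are pairwise interchangeable while the centre is fixed, giving Aut(G) = S_4.

the symmetric group on 4 letters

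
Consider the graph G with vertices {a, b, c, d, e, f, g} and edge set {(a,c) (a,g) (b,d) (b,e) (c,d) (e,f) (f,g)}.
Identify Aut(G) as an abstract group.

D_7

Every vertex has degree 2 and the graph is connected, so G is the 7-cycle C_7. The automorphisms of the 7-cycle are exactly the symmetries of a regular 7-gon: the dihedral group D_7, |D_7| = 14.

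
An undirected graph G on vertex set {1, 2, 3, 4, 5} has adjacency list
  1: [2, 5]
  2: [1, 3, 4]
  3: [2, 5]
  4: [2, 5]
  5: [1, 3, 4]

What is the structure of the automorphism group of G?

S_2 × S_3

The vertices split by degree into {2, 5} (degree 3) and {1, 3, 4} (degree 2); every edge runs between the two parts, so G is the complete bipartite graph K_{2,3}. The parts have unequal sizes, so no automorphism swaps them; each part is permuted independently, giving S_2 × S_3 of order 2!·3! = 12.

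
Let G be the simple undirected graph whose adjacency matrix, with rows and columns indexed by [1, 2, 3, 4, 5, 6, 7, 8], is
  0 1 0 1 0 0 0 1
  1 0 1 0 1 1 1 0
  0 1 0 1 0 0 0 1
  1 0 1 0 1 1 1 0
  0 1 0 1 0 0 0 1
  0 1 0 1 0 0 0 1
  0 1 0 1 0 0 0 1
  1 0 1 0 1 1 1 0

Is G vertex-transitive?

Automorphisms preserve degree, but G has vertices of degree 3 and vertices of degree 5; no automorphism maps one to the other, so G is not vertex-transitive.

No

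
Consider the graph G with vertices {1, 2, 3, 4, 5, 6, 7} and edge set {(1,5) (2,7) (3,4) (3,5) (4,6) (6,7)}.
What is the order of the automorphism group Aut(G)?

2

The degree sequence is [1, 1, 2, 2, 2, 2, 2]; the two degree-1 vertices 1 and 2 are the ends of a path, so G = P_7. The only nontrivial automorphism of a path is the end-to-end reflection, so Aut(G) ≅ Z_2.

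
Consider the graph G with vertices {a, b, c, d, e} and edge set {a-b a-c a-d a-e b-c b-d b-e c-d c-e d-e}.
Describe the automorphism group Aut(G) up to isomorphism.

the symmetric group on 5 letters

All 5 vertices are pairwise adjacent: G = K_5. Any permutation of the 5 vertices preserves K_5, so Aut(K_5) = S_5 of order 5! = 120.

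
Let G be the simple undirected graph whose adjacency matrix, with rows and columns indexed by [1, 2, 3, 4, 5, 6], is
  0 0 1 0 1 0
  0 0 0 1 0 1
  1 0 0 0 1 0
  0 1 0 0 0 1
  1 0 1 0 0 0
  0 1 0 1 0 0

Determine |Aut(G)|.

G has two connected components, {2, 4, 6} and {1, 3, 5}; each is 2-regular, so G = C_3 ⊔ C_3. With two isomorphic components, Aut(G) = Aut(C_3) ≀ S_2 = (D_3 × D_3) ⋊ Z_2: permute each cycle by D_3, then optionally swap the two cycles. Order 2·(2·3)² = 72.

72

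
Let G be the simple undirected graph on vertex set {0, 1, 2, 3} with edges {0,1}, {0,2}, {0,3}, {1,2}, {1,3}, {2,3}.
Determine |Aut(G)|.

24

All 4 vertices are pairwise adjacent: G = K_4. Every bijection on the vertex set is an automorphism of K_4; hence Aut(K_4) ≅ S_4, order 24.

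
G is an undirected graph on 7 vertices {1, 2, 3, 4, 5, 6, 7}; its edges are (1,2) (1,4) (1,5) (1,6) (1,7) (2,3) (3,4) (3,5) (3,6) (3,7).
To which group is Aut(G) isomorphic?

The vertices split by degree into {1, 3} (degree 5) and {2, 4, 5, 6, 7} (degree 2); every edge runs between the two parts, so G is the complete bipartite graph K_{2,5}. Automorphisms preserve the bipartition setwise (since the parts differ in size) and act as S_5 × S_2 within it; |Aut| = 240.

S_5 × S_2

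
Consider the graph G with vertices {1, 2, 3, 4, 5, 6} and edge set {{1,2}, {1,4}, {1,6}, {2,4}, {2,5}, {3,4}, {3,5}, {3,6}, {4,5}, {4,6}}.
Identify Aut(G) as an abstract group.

D_5

Vertex 4 is the unique vertex of degree 5; the remaining 5 vertices each have degree 3 and induce a cycle, so G is the wheel on 6 vertices with hub 4. With the hub fixed, the remaining symmetry is that of the rim cycle C_5, giving the dihedral group D_5.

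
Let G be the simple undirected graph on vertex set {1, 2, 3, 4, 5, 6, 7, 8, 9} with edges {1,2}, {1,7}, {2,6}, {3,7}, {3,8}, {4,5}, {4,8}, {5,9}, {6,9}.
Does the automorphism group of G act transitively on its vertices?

Every vertex has degree 2 and the graph is connected, so G is the 9-cycle C_9. The automorphisms of the 9-cycle are exactly the symmetries of a regular 9-gon: the dihedral group D_9, |D_9| = 18. Under this action every vertex can be carried to every other, so G is vertex-transitive.

Yes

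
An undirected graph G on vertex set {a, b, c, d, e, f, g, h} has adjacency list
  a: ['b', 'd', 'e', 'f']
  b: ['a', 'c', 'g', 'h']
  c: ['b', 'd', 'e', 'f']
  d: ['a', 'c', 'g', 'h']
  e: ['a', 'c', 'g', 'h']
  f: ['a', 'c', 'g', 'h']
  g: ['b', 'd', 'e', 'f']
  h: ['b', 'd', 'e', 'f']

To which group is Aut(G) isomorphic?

G is 4-regular and bipartite with parts {a, c, g, h} and {b, d, e, f} (each part is independent and every cross-pair is an edge), so G = K_{4,4}. Each part can be permuted independently (S_4 × S_4) and the two equal-size parts can also be swapped, giving (S_4 × S_4) ⋊ Z_2 of order 2·(4!)² = 1152.

S_4 ≀ Z_2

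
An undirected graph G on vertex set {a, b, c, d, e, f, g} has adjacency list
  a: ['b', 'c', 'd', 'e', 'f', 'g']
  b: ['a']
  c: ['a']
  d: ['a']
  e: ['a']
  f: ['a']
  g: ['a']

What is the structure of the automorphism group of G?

Vertex a has degree 6 and every other vertex has degree 1, so G is the star K_{1,6} with centre a. The 6 leaves are pairwise interchangeable while the centre is fixed, giving Aut(G) = S_6.

S_6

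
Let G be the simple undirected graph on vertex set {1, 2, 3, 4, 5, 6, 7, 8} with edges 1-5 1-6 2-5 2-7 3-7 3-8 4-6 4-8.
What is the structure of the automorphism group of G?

Every vertex has degree 2 and the graph is connected, so G is the 8-cycle C_8. C_8 has 8 rotations and 8 reflections, so Aut(C_8) ≅ D_8 of order 16.

the dihedral group of order 16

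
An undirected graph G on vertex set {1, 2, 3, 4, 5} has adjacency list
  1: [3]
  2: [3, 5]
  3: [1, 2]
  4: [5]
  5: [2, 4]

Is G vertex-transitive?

Automorphisms preserve degree, but G has vertices of degree 1 and vertices of degree 2; no automorphism maps one to the other, so G is not vertex-transitive.

No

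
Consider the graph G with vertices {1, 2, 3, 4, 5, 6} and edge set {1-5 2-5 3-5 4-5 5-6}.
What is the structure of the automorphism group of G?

Vertex 5 has degree 5 and every other vertex has degree 1, so G is the star K_{1,5} with centre 5. The 5 leaves are pairwise interchangeable while the centre is fixed, giving Aut(G) = S_5.

the symmetric group on 5 letters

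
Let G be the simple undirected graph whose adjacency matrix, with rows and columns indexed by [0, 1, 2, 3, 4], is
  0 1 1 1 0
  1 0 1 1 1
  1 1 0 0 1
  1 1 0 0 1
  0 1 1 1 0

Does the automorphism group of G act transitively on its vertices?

No

Vertex 1 is the only vertex of degree 4, so every automorphism fixes it; G is not vertex-transitive.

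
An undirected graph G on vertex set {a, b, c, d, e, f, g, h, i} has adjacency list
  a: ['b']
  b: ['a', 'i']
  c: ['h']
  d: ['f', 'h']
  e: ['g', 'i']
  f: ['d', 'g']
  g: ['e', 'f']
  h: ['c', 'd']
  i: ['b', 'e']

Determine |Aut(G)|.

2

The degree sequence is [1, 2, 1, 2, 2, 2, 2, 2, 2]; the two degree-1 vertices a and c are the ends of a path, so G = P_9. A path has exactly one nontrivial symmetry — reversal — giving Aut(G) of order 2.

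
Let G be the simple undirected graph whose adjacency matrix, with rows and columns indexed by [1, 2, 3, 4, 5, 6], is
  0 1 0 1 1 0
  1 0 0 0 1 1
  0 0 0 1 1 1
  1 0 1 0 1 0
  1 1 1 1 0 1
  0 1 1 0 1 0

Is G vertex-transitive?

No

Vertex 5 is the only vertex of degree 5, so every automorphism fixes it; G is not vertex-transitive.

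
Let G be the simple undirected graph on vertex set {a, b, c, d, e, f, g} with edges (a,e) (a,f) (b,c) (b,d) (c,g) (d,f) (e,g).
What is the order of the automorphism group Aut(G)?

14

Every vertex has degree 2 and the graph is connected, so G is the 7-cycle C_7. C_7 has 7 rotations and 7 reflections, so Aut(C_7) ≅ D_7 of order 14.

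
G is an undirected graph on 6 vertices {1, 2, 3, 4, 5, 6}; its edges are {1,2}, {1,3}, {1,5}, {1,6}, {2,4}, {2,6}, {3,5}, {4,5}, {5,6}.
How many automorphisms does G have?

1

Degrees alone do not determine every vertex (e.g. 1 and 5 both have degree 4), but their neighbour-degree multisets differ: N(1) has degrees [2, 3, 3, 4] while N(5) has degrees [2, 2, 3, 4]. Repeating this refinement separates all vertices, so the only automorphism is the identity.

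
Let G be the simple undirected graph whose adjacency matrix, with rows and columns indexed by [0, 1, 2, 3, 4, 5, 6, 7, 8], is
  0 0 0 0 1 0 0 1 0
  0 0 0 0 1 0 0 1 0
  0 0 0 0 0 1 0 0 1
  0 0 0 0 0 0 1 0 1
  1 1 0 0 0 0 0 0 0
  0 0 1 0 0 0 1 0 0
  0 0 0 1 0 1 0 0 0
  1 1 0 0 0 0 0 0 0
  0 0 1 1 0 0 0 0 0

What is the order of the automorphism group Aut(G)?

80

G has two connected components, {2, 3, 5, 6, 8} and {0, 1, 4, 7}; each is 2-regular, so G = C_5 ⊔ C_4. No automorphism exchanges components of different sizes, hence Aut(G) is the direct product D_5 × D_4, order 80.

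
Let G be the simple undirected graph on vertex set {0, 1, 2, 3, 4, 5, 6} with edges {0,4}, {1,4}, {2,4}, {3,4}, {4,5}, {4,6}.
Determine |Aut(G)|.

Vertex 4 has degree 6 and every other vertex has degree 1, so G is the star K_{1,6} with centre 4. The 6 leaves are pairwise interchangeable while the centre is fixed, giving Aut(G) = S_6.

720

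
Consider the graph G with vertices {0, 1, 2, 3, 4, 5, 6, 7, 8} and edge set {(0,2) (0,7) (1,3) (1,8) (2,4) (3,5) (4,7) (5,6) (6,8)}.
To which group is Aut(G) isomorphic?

D_5 × D_4

G has two connected components, {1, 3, 5, 6, 8} and {0, 2, 4, 7}; each is 2-regular, so G = C_5 ⊔ C_4. The components are non-isomorphic (different sizes), so Aut(G) = Aut(C_5) × Aut(C_4) = D_5 × D_4 of order 10·8 = 80.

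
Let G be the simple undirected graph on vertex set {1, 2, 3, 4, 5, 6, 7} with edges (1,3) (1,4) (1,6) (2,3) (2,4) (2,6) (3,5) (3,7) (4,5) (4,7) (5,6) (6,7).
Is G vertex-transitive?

Automorphisms preserve degree, but G has vertices of degree 3 and vertices of degree 4; no automorphism maps one to the other, so G is not vertex-transitive.

No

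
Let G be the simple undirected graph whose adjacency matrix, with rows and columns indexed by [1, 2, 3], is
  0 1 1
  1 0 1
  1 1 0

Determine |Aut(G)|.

All 3 vertices are pairwise adjacent: G = K_3. Any permutation of the 3 vertices preserves K_3, so Aut(K_3) = S_3 of order 3! = 6.

6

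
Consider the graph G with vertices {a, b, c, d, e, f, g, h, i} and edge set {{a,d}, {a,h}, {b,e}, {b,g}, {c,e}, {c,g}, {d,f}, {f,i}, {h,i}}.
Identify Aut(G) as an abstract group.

D_5 × D_4

G has two connected components, {a, d, f, h, i} and {b, c, e, g}; each is 2-regular, so G = C_5 ⊔ C_4. The components are non-isomorphic (different sizes), so Aut(G) = Aut(C_5) × Aut(C_4) = D_5 × D_4 of order 10·8 = 80.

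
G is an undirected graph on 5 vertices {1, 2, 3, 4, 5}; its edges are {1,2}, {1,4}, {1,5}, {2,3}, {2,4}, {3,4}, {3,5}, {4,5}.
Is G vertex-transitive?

No

Vertex 4 is the only vertex of degree 4, so every automorphism fixes it; G is not vertex-transitive.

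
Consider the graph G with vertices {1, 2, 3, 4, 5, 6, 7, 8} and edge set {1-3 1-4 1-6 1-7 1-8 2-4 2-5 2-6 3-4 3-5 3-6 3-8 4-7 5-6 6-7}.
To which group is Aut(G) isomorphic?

the trivial group

The degree sequence is [5, 3, 5, 4, 3, 5, 3, 2]. Checking the degree-preserving permutations of the vertex set shows that none except the identity preserves every edge, so Aut(G) is trivial.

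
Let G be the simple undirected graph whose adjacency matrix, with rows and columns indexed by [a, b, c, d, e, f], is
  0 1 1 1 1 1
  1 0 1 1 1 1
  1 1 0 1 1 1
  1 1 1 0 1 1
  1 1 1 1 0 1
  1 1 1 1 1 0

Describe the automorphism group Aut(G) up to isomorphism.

the symmetric group on 6 letters

Every vertex has degree 5, so G is the complete graph K_6. Every bijection on the vertex set is an automorphism of K_6; hence Aut(K_6) ≅ S_6, order 720.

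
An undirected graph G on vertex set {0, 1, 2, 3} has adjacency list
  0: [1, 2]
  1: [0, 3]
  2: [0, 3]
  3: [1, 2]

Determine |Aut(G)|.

8

Every vertex has degree 2 and the graph is connected, so G is the 4-cycle C_4. C_4 has 4 rotations and 4 reflections, so Aut(C_4) ≅ D_4 of order 8.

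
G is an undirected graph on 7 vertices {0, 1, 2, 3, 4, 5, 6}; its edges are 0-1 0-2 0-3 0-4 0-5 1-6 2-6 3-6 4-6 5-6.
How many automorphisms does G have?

The vertices split by degree into {0, 6} (degree 5) and {1, 2, 3, 4, 5} (degree 2); every edge runs between the two parts, so G is the complete bipartite graph K_{2,5}. Automorphisms preserve the bipartition setwise (since the parts differ in size) and act as S_2 × S_5 within it; |Aut| = 240.

240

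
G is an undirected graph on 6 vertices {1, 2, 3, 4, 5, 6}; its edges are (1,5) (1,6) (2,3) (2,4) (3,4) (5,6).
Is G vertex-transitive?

Yes

G has two connected components, {2, 3, 4} and {1, 5, 6}; each is 2-regular, so G = C_3 ⊔ C_3. With two isomorphic components, Aut(G) = Aut(C_3) ≀ S_2 = (D_3 × D_3) ⋊ Z_2: permute each cycle by D_3, then optionally swap the two cycles. Order 2·(2·3)² = 72. This group acts transitively on the 6 vertices.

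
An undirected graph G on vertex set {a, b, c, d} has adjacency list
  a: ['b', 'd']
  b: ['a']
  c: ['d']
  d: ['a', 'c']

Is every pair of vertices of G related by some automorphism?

No

Automorphisms preserve degree, but G has vertices of degree 1 and vertices of degree 2; no automorphism maps one to the other, so G is not vertex-transitive.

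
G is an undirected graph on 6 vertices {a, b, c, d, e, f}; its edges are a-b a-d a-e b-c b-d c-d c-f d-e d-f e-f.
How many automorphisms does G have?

Vertex d is the unique vertex of degree 5; the remaining 5 vertices each have degree 3 and induce a cycle, so G is the wheel on 6 vertices with hub d. With the hub fixed, the remaining symmetry is that of the rim cycle C_5, giving the dihedral group D_5.

10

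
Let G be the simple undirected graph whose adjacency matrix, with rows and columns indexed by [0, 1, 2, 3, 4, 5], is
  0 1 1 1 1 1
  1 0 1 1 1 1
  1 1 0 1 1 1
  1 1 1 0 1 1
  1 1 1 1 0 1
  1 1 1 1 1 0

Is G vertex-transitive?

Yes

All 6 vertices are pairwise adjacent: G = K_6. Any permutation of the 6 vertices preserves K_6, so Aut(K_6) = S_6 of order 6! = 720. Under this action every vertex can be carried to every other, so G is vertex-transitive.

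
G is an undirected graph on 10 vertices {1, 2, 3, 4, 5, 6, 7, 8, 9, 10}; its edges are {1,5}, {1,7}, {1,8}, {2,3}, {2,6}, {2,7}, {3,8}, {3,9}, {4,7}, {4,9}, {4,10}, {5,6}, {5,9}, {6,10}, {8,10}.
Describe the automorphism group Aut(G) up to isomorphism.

S_5

G is 3-regular on 10 vertices with no triangles and no 4-cycles (girth 5): this is the Petersen graph. It is a classical fact that the Petersen graph has automorphism group S_5 (order 120), arising from its description as the Kneser graph K(5,2).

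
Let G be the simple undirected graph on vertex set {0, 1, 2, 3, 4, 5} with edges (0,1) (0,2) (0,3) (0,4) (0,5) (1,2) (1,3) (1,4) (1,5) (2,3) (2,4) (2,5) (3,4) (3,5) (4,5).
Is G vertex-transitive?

Every vertex has degree 5, so G is the complete graph K_6. Any permutation of the 6 vertices preserves K_6, so Aut(K_6) = S_6 of order 6! = 720. Under this action every vertex can be carried to every other, so G is vertex-transitive.

Yes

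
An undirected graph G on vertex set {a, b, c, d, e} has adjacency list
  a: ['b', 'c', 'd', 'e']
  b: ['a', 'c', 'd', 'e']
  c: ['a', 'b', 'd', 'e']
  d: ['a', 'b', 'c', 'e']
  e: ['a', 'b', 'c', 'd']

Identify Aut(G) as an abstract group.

All 5 vertices are pairwise adjacent: G = K_5. Any permutation of the 5 vertices preserves K_5, so Aut(K_5) = S_5 of order 5! = 120.

S_5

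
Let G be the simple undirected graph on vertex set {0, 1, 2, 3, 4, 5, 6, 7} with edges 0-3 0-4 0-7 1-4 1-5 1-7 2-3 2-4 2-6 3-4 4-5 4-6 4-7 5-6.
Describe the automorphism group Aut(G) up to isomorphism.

Vertex 4 is the unique vertex of degree 7; the remaining 7 vertices each have degree 3 and induce a cycle, so G is the wheel on 8 vertices with hub 4. With the hub fixed, the remaining symmetry is that of the rim cycle C_7, giving the dihedral group D_7.

the dihedral group of order 14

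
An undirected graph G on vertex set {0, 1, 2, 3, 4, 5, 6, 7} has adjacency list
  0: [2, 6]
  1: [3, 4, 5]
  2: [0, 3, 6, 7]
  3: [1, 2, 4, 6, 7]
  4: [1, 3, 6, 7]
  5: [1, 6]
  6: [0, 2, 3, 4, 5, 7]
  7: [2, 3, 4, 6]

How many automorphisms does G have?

1

Degrees alone do not determine every vertex (e.g. 0 and 5 both have degree 2), but their neighbour-degree multisets differ: N(0) has degrees [4, 6] while N(5) has degrees [3, 6]. Repeating this refinement separates all vertices, so the only automorphism is the identity.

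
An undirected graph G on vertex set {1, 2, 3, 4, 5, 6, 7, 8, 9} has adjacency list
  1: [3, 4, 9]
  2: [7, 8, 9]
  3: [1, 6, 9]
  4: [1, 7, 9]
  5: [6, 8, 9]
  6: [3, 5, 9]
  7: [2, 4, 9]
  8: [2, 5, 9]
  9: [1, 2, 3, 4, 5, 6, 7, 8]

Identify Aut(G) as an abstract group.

D_8

Vertex 9 is the unique vertex of degree 8; the remaining 8 vertices each have degree 3 and induce a cycle, so G is the wheel on 9 vertices with hub 9. With the hub fixed, the remaining symmetry is that of the rim cycle C_8, giving the dihedral group D_8.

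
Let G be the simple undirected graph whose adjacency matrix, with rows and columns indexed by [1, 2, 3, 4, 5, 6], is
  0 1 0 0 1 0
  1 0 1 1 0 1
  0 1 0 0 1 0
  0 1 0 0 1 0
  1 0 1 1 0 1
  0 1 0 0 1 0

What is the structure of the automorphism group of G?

S_2 × S_4

The vertices split by degree into {2, 5} (degree 4) and {1, 3, 4, 6} (degree 2); every edge runs between the two parts, so G is the complete bipartite graph K_{2,4}. The parts have unequal sizes, so no automorphism swaps them; each part is permuted independently, giving S_2 × S_4 of order 2!·4! = 48.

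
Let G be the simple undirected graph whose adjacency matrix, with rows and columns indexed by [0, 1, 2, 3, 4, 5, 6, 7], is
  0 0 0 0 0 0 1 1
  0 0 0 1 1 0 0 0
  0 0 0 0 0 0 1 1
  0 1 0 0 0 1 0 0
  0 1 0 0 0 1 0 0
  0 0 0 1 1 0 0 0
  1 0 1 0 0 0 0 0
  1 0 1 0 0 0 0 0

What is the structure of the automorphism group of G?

G has two connected components, {1, 3, 4, 5} and {0, 2, 6, 7}; each is 2-regular, so G = C_4 ⊔ C_4. Aut of a disjoint union of two copies of C_4 is the wreath product D_4 ≀ Z_2, of order 2·8² = 128.

D_4 ≀ Z_2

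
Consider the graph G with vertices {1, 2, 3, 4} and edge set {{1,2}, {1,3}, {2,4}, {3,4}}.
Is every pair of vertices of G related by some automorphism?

Yes

G is 2-regular and bipartite on 2^2 = 4 vertices with girth 4; it is the hypercube graph Q_2. The symmetry group of the 2-cube is the hyperoctahedral group B_2 = Z_2 ≀ S_2, of order 2^2·2! = 8. Under this action every vertex can be carried to every other, so G is vertex-transitive.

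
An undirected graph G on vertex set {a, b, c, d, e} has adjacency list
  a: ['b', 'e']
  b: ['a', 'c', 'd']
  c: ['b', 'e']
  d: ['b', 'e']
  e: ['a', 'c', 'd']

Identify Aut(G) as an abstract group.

The vertices split by degree into {b, e} (degree 3) and {a, c, d} (degree 2); every edge runs between the two parts, so G is the complete bipartite graph K_{2,3}. The parts have unequal sizes, so no automorphism swaps them; each part is permuted independently, giving S_2 × S_3 of order 2!·3! = 12.

S_2 × S_3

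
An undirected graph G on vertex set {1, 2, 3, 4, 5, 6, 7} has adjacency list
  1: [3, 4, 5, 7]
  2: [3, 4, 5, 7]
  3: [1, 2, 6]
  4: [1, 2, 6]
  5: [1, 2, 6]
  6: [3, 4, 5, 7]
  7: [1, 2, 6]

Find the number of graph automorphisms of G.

The vertices split by degree into {1, 2, 6} (degree 4) and {3, 4, 5, 7} (degree 3); every edge runs between the two parts, so G is the complete bipartite graph K_{3,4}. The parts have unequal sizes, so no automorphism swaps them; each part is permuted independently, giving S_3 × S_4 of order 3!·4! = 144.

144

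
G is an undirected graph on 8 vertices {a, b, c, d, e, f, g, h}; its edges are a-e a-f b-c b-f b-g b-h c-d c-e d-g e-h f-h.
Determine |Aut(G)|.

1

The degree sequence is [2, 4, 3, 2, 3, 3, 2, 3]. Checking the degree-preserving permutations of the vertex set shows that none except the identity preserves every edge, so Aut(G) is trivial.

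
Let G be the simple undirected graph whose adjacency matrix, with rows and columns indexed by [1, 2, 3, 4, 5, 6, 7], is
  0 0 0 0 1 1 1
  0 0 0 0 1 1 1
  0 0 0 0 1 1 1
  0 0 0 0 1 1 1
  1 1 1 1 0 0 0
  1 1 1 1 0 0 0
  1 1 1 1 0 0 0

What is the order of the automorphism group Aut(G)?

The vertices split by degree into {5, 6, 7} (degree 4) and {1, 2, 3, 4} (degree 3); every edge runs between the two parts, so G is the complete bipartite graph K_{3,4}. The parts have unequal sizes, so no automorphism swaps them; each part is permuted independently, giving S_4 × S_3 of order 4!·3! = 144.

144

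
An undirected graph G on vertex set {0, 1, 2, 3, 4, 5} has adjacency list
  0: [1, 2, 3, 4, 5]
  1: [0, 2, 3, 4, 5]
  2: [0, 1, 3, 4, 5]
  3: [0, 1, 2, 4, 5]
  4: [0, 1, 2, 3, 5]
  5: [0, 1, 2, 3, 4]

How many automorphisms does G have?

720

Every vertex has degree 5, so G is the complete graph K_6. Any permutation of the 6 vertices preserves K_6, so Aut(K_6) = S_6 of order 6! = 720.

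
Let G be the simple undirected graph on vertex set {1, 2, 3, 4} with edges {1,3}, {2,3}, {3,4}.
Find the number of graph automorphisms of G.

Vertex 3 has degree 3 and every other vertex has degree 1, so G is the star K_{1,3} with centre 3. Any automorphism fixes the centre and permutes the 3 leaves freely, so Aut(G) ≅ S_3 of order 3! = 6.

6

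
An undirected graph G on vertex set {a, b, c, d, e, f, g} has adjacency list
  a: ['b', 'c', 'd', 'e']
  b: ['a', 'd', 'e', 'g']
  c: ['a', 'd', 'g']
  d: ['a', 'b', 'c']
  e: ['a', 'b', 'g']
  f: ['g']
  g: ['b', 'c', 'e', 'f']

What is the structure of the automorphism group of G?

The degree sequence is [4, 4, 3, 3, 3, 1, 4]. Checking the degree-preserving permutations of the vertex set shows that none except the identity preserves every edge, so Aut(G) is trivial.

1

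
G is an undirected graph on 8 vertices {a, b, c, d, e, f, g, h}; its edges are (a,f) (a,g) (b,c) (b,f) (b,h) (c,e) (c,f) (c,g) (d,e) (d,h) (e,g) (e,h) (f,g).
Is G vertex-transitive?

Automorphisms preserve degree, but G has vertices of degree 2 and vertices of degree 4; no automorphism maps one to the other, so G is not vertex-transitive.

No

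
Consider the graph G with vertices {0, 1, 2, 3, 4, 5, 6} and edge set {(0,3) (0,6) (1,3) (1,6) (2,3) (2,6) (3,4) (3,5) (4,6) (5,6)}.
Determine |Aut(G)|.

240

The vertices split by degree into {3, 6} (degree 5) and {0, 1, 2, 4, 5} (degree 2); every edge runs between the two parts, so G is the complete bipartite graph K_{2,5}. Automorphisms preserve the bipartition setwise (since the parts differ in size) and act as S_5 × S_2 within it; |Aut| = 240.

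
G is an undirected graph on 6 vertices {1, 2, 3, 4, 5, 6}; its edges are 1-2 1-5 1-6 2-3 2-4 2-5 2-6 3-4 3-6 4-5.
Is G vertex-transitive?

Vertex 2 is the only vertex of degree 5, so every automorphism fixes it; G is not vertex-transitive.

No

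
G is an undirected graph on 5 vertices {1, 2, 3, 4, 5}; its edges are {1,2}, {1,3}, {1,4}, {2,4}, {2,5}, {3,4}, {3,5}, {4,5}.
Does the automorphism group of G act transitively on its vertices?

No

Vertex 4 is the only vertex of degree 4, so every automorphism fixes it; G is not vertex-transitive.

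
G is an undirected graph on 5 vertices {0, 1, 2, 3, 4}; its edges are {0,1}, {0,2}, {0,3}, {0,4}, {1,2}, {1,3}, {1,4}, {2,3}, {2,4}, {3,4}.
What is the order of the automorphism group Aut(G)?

All 5 vertices are pairwise adjacent: G = K_5. Every bijection on the vertex set is an automorphism of K_5; hence Aut(K_5) ≅ S_5, order 120.

120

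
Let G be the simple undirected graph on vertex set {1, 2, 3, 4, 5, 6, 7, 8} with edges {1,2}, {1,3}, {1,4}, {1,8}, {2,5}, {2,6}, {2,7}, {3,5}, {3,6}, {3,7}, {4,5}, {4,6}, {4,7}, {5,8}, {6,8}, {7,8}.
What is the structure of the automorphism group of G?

G is 4-regular and bipartite with parts {2, 3, 4, 8} and {1, 5, 6, 7} (each part is independent and every cross-pair is an edge), so G = K_{4,4}. Aut(K_{4,4}) is the wreath product S_4 ≀ Z_2: permute within each part, then optionally swap the parts; |Aut| = 2·(4!)² = 1152.

(S_4 × S_4) ⋊ Z_2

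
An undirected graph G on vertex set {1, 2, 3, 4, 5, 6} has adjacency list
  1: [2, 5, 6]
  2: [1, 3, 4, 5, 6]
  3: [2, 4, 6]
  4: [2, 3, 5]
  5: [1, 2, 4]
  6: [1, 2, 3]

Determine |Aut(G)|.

10

Vertex 2 is the unique vertex of degree 5; the remaining 5 vertices each have degree 3 and induce a cycle, so G is the wheel on 6 vertices with hub 2. Every automorphism fixes the hub and acts on the rim 5-cycle, so Aut(G) ≅ Aut(C_5) = D_5 of order 10.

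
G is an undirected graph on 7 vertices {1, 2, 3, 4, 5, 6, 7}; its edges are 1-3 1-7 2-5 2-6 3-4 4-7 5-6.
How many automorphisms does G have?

48

G has two connected components, {1, 3, 4, 7} and {2, 5, 6}; each is 2-regular, so G = C_4 ⊔ C_3. No automorphism exchanges components of different sizes, hence Aut(G) is the direct product D_3 × D_4, order 48.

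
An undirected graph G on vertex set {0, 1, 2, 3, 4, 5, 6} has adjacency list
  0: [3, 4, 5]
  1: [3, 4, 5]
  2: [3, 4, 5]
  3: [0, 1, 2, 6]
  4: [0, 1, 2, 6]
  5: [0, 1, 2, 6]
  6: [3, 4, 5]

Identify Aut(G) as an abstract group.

The vertices split by degree into {3, 4, 5} (degree 4) and {0, 1, 2, 6} (degree 3); every edge runs between the two parts, so G is the complete bipartite graph K_{3,4}. The parts have unequal sizes, so no automorphism swaps them; each part is permuted independently, giving S_3 × S_4 of order 3!·4! = 144.

S_3 × S_4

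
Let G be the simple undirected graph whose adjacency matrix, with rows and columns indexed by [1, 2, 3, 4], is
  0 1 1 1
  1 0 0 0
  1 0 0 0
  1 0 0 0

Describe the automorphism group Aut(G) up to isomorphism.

Vertex 1 has degree 3 and every other vertex has degree 1, so G is the star K_{1,3} with centre 1. Any automorphism fixes the centre and permutes the 3 leaves freely, so Aut(G) ≅ S_3 of order 3! = 6.

the symmetric group on 3 letters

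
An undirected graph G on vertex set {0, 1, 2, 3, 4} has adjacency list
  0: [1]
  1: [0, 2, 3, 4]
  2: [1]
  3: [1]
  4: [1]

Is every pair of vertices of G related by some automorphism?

Vertex 1 is the only vertex of degree 4, so every automorphism fixes it; G is not vertex-transitive.

No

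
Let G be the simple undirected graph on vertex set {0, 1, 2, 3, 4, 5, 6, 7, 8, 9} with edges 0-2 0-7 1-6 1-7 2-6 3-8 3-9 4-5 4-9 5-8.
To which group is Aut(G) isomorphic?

G has two connected components, {0, 1, 2, 6, 7} and {3, 4, 5, 8, 9}; each is 2-regular, so G = C_5 ⊔ C_5. Aut of a disjoint union of two copies of C_5 is the wreath product D_5 ≀ Z_2, of order 2·10² = 200.

(D_5 × D_5) ⋊ Z_2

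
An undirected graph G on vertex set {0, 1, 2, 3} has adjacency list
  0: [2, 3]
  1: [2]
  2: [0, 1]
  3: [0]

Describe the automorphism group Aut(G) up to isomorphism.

The degree sequence is [2, 1, 2, 1]; the two degree-1 vertices 1 and 3 are the ends of a path, so G = P_4. The only nontrivial automorphism of a path is the end-to-end reflection, so Aut(G) ≅ Z_2.

C_2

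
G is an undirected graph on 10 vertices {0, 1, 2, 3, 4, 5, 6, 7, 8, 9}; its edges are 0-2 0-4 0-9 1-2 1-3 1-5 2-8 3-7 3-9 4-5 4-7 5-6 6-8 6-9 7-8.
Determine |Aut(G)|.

120

G is 3-regular on 10 vertices with no triangles and no 4-cycles (girth 5): this is the Petersen graph. Viewing the Petersen graph as the Kneser graph K(5,2) — vertices are 2-subsets of {1,…,5}, edges join disjoint pairs — its automorphisms are exactly the permutations of the 5-element set, so Aut ≅ S_5 of order 120.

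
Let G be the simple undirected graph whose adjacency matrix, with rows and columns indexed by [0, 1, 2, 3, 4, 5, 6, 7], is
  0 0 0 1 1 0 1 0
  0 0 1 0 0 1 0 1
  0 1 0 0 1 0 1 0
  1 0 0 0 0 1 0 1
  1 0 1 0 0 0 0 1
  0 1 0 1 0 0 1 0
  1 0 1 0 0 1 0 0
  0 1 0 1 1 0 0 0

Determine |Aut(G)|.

G is 3-regular and bipartite on 2^3 = 8 vertices with girth 4; it is the hypercube graph Q_3. Aut(Q_3) consists of the signed permutations of the 3 coordinate axes: 3! permutations times 2^3 sign flips, so |Aut| = 2^3·3! = 48.

48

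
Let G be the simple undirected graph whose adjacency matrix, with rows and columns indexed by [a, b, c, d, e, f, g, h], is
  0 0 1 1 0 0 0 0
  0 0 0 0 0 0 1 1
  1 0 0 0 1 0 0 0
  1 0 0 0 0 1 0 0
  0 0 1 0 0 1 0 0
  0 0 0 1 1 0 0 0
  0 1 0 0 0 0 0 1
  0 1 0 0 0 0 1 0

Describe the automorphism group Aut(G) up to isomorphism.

G has two connected components, {a, c, d, e, f} and {b, g, h}; each is 2-regular, so G = C_5 ⊔ C_3. No automorphism exchanges components of different sizes, hence Aut(G) is the direct product D_3 × D_5, order 60.

D_3 × D_5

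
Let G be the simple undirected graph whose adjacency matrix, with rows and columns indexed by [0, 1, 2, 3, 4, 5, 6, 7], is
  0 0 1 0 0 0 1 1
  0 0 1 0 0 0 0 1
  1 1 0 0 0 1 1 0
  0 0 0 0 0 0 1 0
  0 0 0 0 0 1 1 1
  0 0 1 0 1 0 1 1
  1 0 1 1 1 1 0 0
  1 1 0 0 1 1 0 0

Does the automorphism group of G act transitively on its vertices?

Vertex 1 is the only vertex of degree 2, so every automorphism fixes it; G is not vertex-transitive.

No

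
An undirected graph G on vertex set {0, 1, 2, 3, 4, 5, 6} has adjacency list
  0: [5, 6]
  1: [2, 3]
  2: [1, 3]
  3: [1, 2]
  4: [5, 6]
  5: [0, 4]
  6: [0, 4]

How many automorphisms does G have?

G has two connected components, {0, 4, 5, 6} and {1, 2, 3}; each is 2-regular, so G = C_4 ⊔ C_3. No automorphism exchanges components of different sizes, hence Aut(G) is the direct product D_3 × D_4, order 48.

48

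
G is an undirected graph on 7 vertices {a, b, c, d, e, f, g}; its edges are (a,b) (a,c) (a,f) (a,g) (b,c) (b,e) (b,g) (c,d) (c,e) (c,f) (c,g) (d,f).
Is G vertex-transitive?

No

Vertex c is the only vertex of degree 6, so every automorphism fixes it; G is not vertex-transitive.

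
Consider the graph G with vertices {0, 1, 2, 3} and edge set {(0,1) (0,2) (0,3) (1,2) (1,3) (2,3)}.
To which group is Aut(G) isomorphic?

All 4 vertices are pairwise adjacent: G = K_4. Every bijection on the vertex set is an automorphism of K_4; hence Aut(K_4) ≅ S_4, order 24.

the symmetric group on 4 letters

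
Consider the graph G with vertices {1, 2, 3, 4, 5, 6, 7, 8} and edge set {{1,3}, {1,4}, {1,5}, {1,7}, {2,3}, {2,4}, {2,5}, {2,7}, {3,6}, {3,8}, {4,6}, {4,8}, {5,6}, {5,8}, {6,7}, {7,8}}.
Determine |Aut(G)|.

G is 4-regular and bipartite with parts {1, 2, 6, 8} and {3, 4, 5, 7} (each part is independent and every cross-pair is an edge), so G = K_{4,4}. Each part can be permuted independently (S_4 × S_4) and the two equal-size parts can also be swapped, giving (S_4 × S_4) ⋊ Z_2 of order 2·(4!)² = 1152.

1152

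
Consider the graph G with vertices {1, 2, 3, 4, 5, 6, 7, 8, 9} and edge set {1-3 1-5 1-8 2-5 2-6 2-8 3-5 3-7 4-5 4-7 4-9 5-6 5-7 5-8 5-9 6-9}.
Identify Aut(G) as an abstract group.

Vertex 5 is the unique vertex of degree 8; the remaining 8 vertices each have degree 3 and induce a cycle, so G is the wheel on 9 vertices with hub 5. Every automorphism fixes the hub and acts on the rim 8-cycle, so Aut(G) ≅ Aut(C_8) = D_8 of order 16.

D_8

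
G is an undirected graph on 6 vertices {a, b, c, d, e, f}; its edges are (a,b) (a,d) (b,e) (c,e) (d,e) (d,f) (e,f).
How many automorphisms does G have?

Degrees alone do not determine every vertex (e.g. a and b both have degree 2), but their neighbour-degree multisets differ: N(a) has degrees [2, 3] while N(b) has degrees [2, 4]. Repeating this refinement separates all vertices, so the only automorphism is the identity.

1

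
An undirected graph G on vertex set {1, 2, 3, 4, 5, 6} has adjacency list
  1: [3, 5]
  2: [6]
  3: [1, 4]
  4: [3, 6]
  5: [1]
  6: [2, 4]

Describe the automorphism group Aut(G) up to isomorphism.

Z_2

The degree sequence is [2, 1, 2, 2, 1, 2]; the two degree-1 vertices 2 and 5 are the ends of a path, so G = P_6. A path has exactly one nontrivial symmetry — reversal — giving Aut(G) of order 2.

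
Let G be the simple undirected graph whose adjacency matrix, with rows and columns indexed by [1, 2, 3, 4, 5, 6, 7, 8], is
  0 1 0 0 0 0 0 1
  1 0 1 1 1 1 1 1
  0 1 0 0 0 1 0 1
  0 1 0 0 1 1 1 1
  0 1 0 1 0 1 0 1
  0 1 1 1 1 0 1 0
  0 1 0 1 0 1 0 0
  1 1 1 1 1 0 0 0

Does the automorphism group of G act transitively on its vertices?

No

Vertex 1 is the only vertex of degree 2, so every automorphism fixes it; G is not vertex-transitive.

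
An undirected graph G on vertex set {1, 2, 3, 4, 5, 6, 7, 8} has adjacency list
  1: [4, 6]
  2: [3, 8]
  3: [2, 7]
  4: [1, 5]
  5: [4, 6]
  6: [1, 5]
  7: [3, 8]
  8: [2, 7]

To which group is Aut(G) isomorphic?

(D_4 × D_4) ⋊ Z_2

G has two connected components, {2, 3, 7, 8} and {1, 4, 5, 6}; each is 2-regular, so G = C_4 ⊔ C_4. Aut of a disjoint union of two copies of C_4 is the wreath product D_4 ≀ Z_2, of order 2·8² = 128.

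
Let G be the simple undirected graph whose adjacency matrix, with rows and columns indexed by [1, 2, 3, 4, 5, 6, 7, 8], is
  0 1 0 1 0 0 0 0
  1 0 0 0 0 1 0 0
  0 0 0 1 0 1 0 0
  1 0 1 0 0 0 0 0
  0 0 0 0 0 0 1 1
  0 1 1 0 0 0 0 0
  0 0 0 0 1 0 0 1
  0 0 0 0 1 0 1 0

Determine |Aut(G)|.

60

G has two connected components, {1, 2, 3, 4, 6} and {5, 7, 8}; each is 2-regular, so G = C_5 ⊔ C_3. The components are non-isomorphic (different sizes), so Aut(G) = Aut(C_5) × Aut(C_3) = D_5 × D_3 of order 10·6 = 60.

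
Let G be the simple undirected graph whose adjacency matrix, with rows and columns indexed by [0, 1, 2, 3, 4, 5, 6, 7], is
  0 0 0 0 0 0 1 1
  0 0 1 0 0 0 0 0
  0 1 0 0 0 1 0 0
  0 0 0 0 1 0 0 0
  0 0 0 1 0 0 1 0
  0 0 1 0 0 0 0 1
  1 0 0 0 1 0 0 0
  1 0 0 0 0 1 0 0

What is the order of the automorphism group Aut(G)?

2

The degree sequence is [2, 1, 2, 1, 2, 2, 2, 2]; the two degree-1 vertices 1 and 3 are the ends of a path, so G = P_8. The only nontrivial automorphism of a path is the end-to-end reflection, so Aut(G) ≅ Z_2.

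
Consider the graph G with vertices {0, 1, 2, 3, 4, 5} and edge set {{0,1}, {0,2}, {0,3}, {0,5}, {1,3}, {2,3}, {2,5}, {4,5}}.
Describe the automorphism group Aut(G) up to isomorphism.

{e}

Degrees alone do not determine every vertex (e.g. 2 and 3 both have degree 3), but their neighbour-degree multisets differ: N(2) has degrees [3, 3, 4] while N(3) has degrees [2, 3, 4]. Repeating this refinement separates all vertices, so the only automorphism is the identity.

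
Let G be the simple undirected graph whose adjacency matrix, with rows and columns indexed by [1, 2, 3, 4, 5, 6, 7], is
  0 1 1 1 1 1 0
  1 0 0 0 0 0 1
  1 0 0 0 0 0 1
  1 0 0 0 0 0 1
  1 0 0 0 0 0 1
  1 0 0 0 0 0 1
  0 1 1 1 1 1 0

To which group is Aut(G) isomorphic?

The vertices split by degree into {1, 7} (degree 5) and {2, 3, 4, 5, 6} (degree 2); every edge runs between the two parts, so G is the complete bipartite graph K_{2,5}. Automorphisms preserve the bipartition setwise (since the parts differ in size) and act as S_2 × S_5 within it; |Aut| = 240.

S_2 × S_5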